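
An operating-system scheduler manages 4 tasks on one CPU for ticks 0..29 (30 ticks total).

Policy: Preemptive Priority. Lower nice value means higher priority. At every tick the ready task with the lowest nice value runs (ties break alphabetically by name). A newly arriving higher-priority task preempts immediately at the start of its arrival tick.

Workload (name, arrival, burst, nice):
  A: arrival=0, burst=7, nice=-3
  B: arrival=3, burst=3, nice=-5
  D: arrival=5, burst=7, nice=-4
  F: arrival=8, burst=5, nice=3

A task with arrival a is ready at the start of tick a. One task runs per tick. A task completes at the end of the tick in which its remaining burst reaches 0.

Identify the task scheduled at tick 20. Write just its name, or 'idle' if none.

t=0: ready={A} → run A
t=1: ready={A} → run A
t=2: ready={A} → run A
t=3: ready={A,B} → run B
t=4: ready={A,B} → run B
t=5: ready={A,B,D} → run B
t=6: ready={A,D} → run D
t=7: ready={A,D} → run D
t=8: ready={A,D,F} → run D
t=9: ready={A,D,F} → run D
t=10: ready={A,D,F} → run D
t=11: ready={A,D,F} → run D
t=12: ready={A,D,F} → run D
t=13: ready={A,F} → run A
t=14: ready={A,F} → run A
t=15: ready={A,F} → run A
t=16: ready={A,F} → run A
t=17: ready={F} → run F
t=18: ready={F} → run F
t=19: ready={F} → run F
t=20: ready={F} → run F
t=21: ready={F} → run F
t=22: (idle)
t=23: (idle)
t=24: (idle)
t=25: (idle)
t=26: (idle)
t=27: (idle)
t=28: (idle)
t=29: (idle)

running at tick 20 = F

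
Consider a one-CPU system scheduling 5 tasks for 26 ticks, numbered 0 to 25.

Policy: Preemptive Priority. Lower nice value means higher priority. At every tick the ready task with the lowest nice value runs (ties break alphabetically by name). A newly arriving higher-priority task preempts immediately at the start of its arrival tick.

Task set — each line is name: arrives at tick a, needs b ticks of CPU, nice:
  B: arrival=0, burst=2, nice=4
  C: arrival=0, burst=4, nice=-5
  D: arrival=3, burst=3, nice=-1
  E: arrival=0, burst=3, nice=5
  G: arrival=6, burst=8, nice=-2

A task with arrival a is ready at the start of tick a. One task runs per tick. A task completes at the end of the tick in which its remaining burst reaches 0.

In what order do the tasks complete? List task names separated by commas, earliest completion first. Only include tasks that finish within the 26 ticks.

completion order = C, G, D, B, E

t=0: ready={B,C,E} → run C
t=1: ready={B,C,E} → run C
t=2: ready={B,C,E} → run C
t=3: ready={B,C,D,E} → run C
t=4: ready={B,D,E} → run D
t=5: ready={B,D,E} → run D
t=6: ready={B,D,E,G} → run G
t=7: ready={B,D,E,G} → run G
t=8: ready={B,D,E,G} → run G
t=9: ready={B,D,E,G} → run G
t=10: ready={B,D,E,G} → run G
t=11: ready={B,D,E,G} → run G
t=12: ready={B,D,E,G} → run G
t=13: ready={B,D,E,G} → run G
t=14: ready={B,D,E} → run D
t=15: ready={B,E} → run B
t=16: ready={B,E} → run B
t=17: ready={E} → run E
t=18: ready={E} → run E
t=19: ready={E} → run E
t=20: (idle)
t=21: (idle)
t=22: (idle)
t=23: (idle)
t=24: (idle)
t=25: (idle)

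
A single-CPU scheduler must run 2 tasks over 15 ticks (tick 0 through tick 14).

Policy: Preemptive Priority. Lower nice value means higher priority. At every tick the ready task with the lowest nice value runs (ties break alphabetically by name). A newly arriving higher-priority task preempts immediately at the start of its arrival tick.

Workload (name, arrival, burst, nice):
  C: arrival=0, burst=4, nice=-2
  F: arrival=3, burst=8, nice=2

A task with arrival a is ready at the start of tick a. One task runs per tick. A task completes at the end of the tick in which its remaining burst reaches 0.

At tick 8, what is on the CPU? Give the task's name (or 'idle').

t=0: ready={C} → run C
t=1: ready={C} → run C
t=2: ready={C} → run C
t=3: ready={C,F} → run C
t=4: ready={F} → run F
t=5: ready={F} → run F
t=6: ready={F} → run F
t=7: ready={F} → run F
t=8: ready={F} → run F
t=9: ready={F} → run F
t=10: ready={F} → run F
t=11: ready={F} → run F
t=12: (idle)
t=13: (idle)
t=14: (idle)

running at tick 8 = F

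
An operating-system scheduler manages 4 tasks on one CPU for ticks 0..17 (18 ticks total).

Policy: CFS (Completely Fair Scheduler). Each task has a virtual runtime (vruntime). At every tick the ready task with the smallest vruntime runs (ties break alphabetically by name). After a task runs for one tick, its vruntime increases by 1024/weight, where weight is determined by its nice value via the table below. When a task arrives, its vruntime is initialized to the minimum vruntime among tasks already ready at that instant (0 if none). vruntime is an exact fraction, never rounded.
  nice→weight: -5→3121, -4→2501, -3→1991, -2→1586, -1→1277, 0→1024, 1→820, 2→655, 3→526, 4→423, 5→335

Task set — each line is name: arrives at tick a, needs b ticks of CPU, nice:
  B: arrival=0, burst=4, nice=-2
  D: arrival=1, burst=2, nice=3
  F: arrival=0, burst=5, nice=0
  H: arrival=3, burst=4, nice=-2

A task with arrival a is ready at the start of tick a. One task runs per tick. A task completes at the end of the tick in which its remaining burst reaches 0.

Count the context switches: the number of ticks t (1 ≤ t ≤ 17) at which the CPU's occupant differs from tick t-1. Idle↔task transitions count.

context switches = 14

t=0: vr[B=0 F=0] → run B
t=1: vr[B=512/793 D=0 F=0] → run D
t=2: vr[B=512/793 D=512/263 F=0] → run F
t=3: vr[B=512/793 D=512/263 F=1 H=512/793] → run B
t=4: vr[B=1024/793 D=512/263 F=1 H=512/793] → run H
t=5: vr[B=1024/793 D=512/263 F=1 H=1024/793] → run F
t=6: vr[B=1024/793 D=512/263 F=2 H=1024/793] → run B
t=7: vr[B=1536/793 D=512/263 F=2 H=1024/793] → run H
t=8: vr[B=1536/793 D=512/263 F=2 H=1536/793] → run B
t=9: vr[D=512/263 F=2 H=1536/793] → run H
t=10: vr[D=512/263 F=2 H=2048/793] → run D
t=11: vr[F=2 H=2048/793] → run F
t=12: vr[F=3 H=2048/793] → run H
t=13: vr[F=3] → run F
t=14: vr[F=4] → run F
t=15: (idle)
t=16: (idle)
t=17: (idle)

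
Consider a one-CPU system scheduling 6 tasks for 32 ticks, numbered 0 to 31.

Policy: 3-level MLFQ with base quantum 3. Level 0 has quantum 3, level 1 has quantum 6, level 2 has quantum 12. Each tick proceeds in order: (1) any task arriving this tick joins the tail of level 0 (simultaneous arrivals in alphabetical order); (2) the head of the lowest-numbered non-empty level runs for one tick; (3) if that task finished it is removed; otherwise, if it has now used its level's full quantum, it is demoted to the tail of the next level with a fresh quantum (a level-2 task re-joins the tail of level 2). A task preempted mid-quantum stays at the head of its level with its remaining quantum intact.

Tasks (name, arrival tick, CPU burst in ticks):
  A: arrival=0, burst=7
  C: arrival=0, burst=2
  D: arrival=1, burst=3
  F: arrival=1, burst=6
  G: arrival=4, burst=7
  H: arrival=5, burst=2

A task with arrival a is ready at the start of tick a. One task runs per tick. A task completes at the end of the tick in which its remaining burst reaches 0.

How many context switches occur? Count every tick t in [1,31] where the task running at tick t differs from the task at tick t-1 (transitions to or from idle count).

context switches = 9

t=0: L0/L1/L2 = AC/-/- → run A
t=1: L0/L1/L2 = ACDF/-/- → run A
t=2: L0/L1/L2 = ACDF/-/- → run A
t=3: L0/L1/L2 = CDF/A/- → run C
t=4: L0/L1/L2 = CDFG/A/- → run C
t=5: L0/L1/L2 = DFGH/A/- → run D
t=6: L0/L1/L2 = DFGH/A/- → run D
t=7: L0/L1/L2 = DFGH/A/- → run D
t=8: L0/L1/L2 = FGH/A/- → run F
t=9: L0/L1/L2 = FGH/A/- → run F
t=10: L0/L1/L2 = FGH/A/- → run F
t=11: L0/L1/L2 = GH/AF/- → run G
t=12: L0/L1/L2 = GH/AF/- → run G
t=13: L0/L1/L2 = GH/AF/- → run G
t=14: L0/L1/L2 = H/AFG/- → run H
t=15: L0/L1/L2 = H/AFG/- → run H
t=16: L0/L1/L2 = -/AFG/- → run A
t=17: L0/L1/L2 = -/AFG/- → run A
t=18: L0/L1/L2 = -/AFG/- → run A
t=19: L0/L1/L2 = -/AFG/- → run A
t=20: L0/L1/L2 = -/FG/- → run F
t=21: L0/L1/L2 = -/FG/- → run F
t=22: L0/L1/L2 = -/FG/- → run F
t=23: L0/L1/L2 = -/G/- → run G
t=24: L0/L1/L2 = -/G/- → run G
t=25: L0/L1/L2 = -/G/- → run G
t=26: L0/L1/L2 = -/G/- → run G
t=27: (idle)
t=28: (idle)
t=29: (idle)
t=30: (idle)
t=31: (idle)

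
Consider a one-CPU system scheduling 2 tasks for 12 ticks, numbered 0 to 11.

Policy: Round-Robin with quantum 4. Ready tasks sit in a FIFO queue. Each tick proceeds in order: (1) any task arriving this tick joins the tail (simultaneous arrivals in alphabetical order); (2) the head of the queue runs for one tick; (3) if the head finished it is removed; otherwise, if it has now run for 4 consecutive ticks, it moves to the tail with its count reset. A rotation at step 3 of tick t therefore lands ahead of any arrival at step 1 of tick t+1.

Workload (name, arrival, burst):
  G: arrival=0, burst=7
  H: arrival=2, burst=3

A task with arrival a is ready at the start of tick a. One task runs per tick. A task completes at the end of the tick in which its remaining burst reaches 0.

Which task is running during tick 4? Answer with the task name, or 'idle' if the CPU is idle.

running at tick 4 = H

t=0: queue=[G] q_used=0 → run G
t=1: queue=[G] q_used=1 → run G
t=2: queue=[G,H] q_used=2 → run G
t=3: queue=[G,H] q_used=3 → run G
t=4: queue=[H,G] q_used=0 → run H
t=5: queue=[H,G] q_used=1 → run H
t=6: queue=[H,G] q_used=2 → run H
t=7: queue=[G] q_used=0 → run G
t=8: queue=[G] q_used=1 → run G
t=9: queue=[G] q_used=2 → run G
t=10: (idle)
t=11: (idle)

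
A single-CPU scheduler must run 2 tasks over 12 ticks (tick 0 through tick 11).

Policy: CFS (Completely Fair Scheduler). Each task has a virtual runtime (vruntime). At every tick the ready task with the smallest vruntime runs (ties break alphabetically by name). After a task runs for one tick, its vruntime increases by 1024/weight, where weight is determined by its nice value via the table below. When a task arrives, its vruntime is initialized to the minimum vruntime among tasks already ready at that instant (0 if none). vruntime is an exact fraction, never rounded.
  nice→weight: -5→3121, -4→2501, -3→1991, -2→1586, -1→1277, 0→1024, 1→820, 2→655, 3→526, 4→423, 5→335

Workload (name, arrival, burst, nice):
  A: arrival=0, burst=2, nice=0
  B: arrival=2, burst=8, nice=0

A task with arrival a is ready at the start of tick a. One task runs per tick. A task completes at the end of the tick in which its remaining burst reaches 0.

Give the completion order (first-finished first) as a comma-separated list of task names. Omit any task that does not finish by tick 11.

t=0: vr[A=0] → run A
t=1: vr[A=1] → run A
t=2: vr[B=0] → run B
t=3: vr[B=1] → run B
t=4: vr[B=2] → run B
t=5: vr[B=3] → run B
t=6: vr[B=4] → run B
t=7: vr[B=5] → run B
t=8: vr[B=6] → run B
t=9: vr[B=7] → run B
t=10: (idle)
t=11: (idle)

completion order = A, B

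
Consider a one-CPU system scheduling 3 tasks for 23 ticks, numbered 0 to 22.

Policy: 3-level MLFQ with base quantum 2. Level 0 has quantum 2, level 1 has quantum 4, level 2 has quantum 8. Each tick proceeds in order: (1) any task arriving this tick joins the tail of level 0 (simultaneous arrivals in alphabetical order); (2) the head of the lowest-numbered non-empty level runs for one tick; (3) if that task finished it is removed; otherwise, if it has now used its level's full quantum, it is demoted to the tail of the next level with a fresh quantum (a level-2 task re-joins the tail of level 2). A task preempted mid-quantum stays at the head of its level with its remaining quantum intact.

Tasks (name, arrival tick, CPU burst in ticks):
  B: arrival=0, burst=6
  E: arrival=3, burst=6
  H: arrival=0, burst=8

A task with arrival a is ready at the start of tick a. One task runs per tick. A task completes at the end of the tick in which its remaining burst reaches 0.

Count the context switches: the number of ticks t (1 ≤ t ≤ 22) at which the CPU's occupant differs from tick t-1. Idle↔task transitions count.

context switches = 7

t=0: L0/L1/L2 = BH/-/- → run B
t=1: L0/L1/L2 = BH/-/- → run B
t=2: L0/L1/L2 = H/B/- → run H
t=3: L0/L1/L2 = HE/B/- → run H
t=4: L0/L1/L2 = E/BH/- → run E
t=5: L0/L1/L2 = E/BH/- → run E
t=6: L0/L1/L2 = -/BHE/- → run B
t=7: L0/L1/L2 = -/BHE/- → run B
t=8: L0/L1/L2 = -/BHE/- → run B
t=9: L0/L1/L2 = -/BHE/- → run B
t=10: L0/L1/L2 = -/HE/- → run H
t=11: L0/L1/L2 = -/HE/- → run H
t=12: L0/L1/L2 = -/HE/- → run H
t=13: L0/L1/L2 = -/HE/- → run H
t=14: L0/L1/L2 = -/E/H → run E
t=15: L0/L1/L2 = -/E/H → run E
t=16: L0/L1/L2 = -/E/H → run E
t=17: L0/L1/L2 = -/E/H → run E
t=18: L0/L1/L2 = -/-/H → run H
t=19: L0/L1/L2 = -/-/H → run H
t=20: (idle)
t=21: (idle)
t=22: (idle)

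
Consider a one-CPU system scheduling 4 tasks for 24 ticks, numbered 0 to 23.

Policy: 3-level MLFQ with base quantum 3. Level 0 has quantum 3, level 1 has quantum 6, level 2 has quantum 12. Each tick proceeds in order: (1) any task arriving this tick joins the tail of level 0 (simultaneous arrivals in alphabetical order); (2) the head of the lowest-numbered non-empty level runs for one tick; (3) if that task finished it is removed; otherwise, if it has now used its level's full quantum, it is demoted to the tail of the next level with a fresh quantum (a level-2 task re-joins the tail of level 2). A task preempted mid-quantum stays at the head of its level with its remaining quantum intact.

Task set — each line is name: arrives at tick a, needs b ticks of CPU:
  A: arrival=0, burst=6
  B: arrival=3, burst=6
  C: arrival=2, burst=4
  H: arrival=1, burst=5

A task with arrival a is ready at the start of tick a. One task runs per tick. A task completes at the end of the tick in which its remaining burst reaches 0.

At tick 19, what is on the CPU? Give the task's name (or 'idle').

running at tick 19 = B

t=0: L0/L1/L2 = A/-/- → run A
t=1: L0/L1/L2 = AH/-/- → run A
t=2: L0/L1/L2 = AHC/-/- → run A
t=3: L0/L1/L2 = HCB/A/- → run H
t=4: L0/L1/L2 = HCB/A/- → run H
t=5: L0/L1/L2 = HCB/A/- → run H
t=6: L0/L1/L2 = CB/AH/- → run C
t=7: L0/L1/L2 = CB/AH/- → run C
t=8: L0/L1/L2 = CB/AH/- → run C
t=9: L0/L1/L2 = B/AHC/- → run B
t=10: L0/L1/L2 = B/AHC/- → run B
t=11: L0/L1/L2 = B/AHC/- → run B
t=12: L0/L1/L2 = -/AHCB/- → run A
t=13: L0/L1/L2 = -/AHCB/- → run A
t=14: L0/L1/L2 = -/AHCB/- → run A
t=15: L0/L1/L2 = -/HCB/- → run H
t=16: L0/L1/L2 = -/HCB/- → run H
t=17: L0/L1/L2 = -/CB/- → run C
t=18: L0/L1/L2 = -/B/- → run B
t=19: L0/L1/L2 = -/B/- → run B
t=20: L0/L1/L2 = -/B/- → run B
t=21: (idle)
t=22: (idle)
t=23: (idle)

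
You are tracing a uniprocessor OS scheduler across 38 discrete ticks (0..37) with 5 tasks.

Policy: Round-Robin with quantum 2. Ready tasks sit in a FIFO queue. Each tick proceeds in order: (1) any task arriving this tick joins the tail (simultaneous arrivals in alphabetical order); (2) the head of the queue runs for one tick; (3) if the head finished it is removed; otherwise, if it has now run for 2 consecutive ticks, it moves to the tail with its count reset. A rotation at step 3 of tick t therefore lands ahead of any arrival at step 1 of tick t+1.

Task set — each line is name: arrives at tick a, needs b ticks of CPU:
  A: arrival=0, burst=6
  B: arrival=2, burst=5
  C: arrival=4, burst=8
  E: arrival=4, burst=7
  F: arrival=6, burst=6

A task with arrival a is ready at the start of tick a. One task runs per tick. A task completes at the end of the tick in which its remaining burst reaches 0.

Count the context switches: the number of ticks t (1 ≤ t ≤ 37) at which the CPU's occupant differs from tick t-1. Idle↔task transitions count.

context switches = 16

t=0: queue=[A] q_used=0 → run A
t=1: queue=[A] q_used=1 → run A
t=2: queue=[A,B] q_used=0 → run A
t=3: queue=[A,B] q_used=1 → run A
t=4: queue=[B,A,C,E] q_used=0 → run B
t=5: queue=[B,A,C,E] q_used=1 → run B
t=6: queue=[A,C,E,B,F] q_used=0 → run A
t=7: queue=[A,C,E,B,F] q_used=1 → run A
t=8: queue=[C,E,B,F] q_used=0 → run C
t=9: queue=[C,E,B,F] q_used=1 → run C
t=10: queue=[E,B,F,C] q_used=0 → run E
t=11: queue=[E,B,F,C] q_used=1 → run E
t=12: queue=[B,F,C,E] q_used=0 → run B
t=13: queue=[B,F,C,E] q_used=1 → run B
t=14: queue=[F,C,E,B] q_used=0 → run F
t=15: queue=[F,C,E,B] q_used=1 → run F
t=16: queue=[C,E,B,F] q_used=0 → run C
t=17: queue=[C,E,B,F] q_used=1 → run C
t=18: queue=[E,B,F,C] q_used=0 → run E
t=19: queue=[E,B,F,C] q_used=1 → run E
t=20: queue=[B,F,C,E] q_used=0 → run B
t=21: queue=[F,C,E] q_used=0 → run F
t=22: queue=[F,C,E] q_used=1 → run F
t=23: queue=[C,E,F] q_used=0 → run C
t=24: queue=[C,E,F] q_used=1 → run C
t=25: queue=[E,F,C] q_used=0 → run E
t=26: queue=[E,F,C] q_used=1 → run E
t=27: queue=[F,C,E] q_used=0 → run F
t=28: queue=[F,C,E] q_used=1 → run F
t=29: queue=[C,E] q_used=0 → run C
t=30: queue=[C,E] q_used=1 → run C
t=31: queue=[E] q_used=0 → run E
t=32: (idle)
t=33: (idle)
t=34: (idle)
t=35: (idle)
t=36: (idle)
t=37: (idle)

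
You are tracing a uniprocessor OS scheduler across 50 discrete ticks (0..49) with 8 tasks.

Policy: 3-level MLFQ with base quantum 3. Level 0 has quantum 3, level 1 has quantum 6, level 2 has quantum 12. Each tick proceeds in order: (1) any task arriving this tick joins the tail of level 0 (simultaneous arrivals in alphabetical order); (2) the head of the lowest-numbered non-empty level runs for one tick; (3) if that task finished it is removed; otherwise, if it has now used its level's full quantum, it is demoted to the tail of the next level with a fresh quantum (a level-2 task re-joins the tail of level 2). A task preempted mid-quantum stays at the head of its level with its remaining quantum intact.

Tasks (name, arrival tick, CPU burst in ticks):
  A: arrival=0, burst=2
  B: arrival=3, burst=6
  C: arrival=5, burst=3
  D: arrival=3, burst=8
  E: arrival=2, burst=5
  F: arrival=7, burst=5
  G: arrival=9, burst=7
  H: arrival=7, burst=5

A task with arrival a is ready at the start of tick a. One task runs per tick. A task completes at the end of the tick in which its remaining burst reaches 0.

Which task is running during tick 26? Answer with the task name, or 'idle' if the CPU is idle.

t=0: L0/L1/L2 = A/-/- → run A
t=1: L0/L1/L2 = A/-/- → run A
t=2: L0/L1/L2 = E/-/- → run E
t=3: L0/L1/L2 = EBD/-/- → run E
t=4: L0/L1/L2 = EBD/-/- → run E
t=5: L0/L1/L2 = BDC/E/- → run B
t=6: L0/L1/L2 = BDC/E/- → run B
t=7: L0/L1/L2 = BDCFH/E/- → run B
t=8: L0/L1/L2 = DCFH/EB/- → run D
t=9: L0/L1/L2 = DCFHG/EB/- → run D
t=10: L0/L1/L2 = DCFHG/EB/- → run D
t=11: L0/L1/L2 = CFHG/EBD/- → run C
t=12: L0/L1/L2 = CFHG/EBD/- → run C
t=13: L0/L1/L2 = CFHG/EBD/- → run C
t=14: L0/L1/L2 = FHG/EBD/- → run F
t=15: L0/L1/L2 = FHG/EBD/- → run F
t=16: L0/L1/L2 = FHG/EBD/- → run F
t=17: L0/L1/L2 = HG/EBDF/- → run H
t=18: L0/L1/L2 = HG/EBDF/- → run H
t=19: L0/L1/L2 = HG/EBDF/- → run H
t=20: L0/L1/L2 = G/EBDFH/- → run G
t=21: L0/L1/L2 = G/EBDFH/- → run G
t=22: L0/L1/L2 = G/EBDFH/- → run G
t=23: L0/L1/L2 = -/EBDFHG/- → run E
t=24: L0/L1/L2 = -/EBDFHG/- → run E
t=25: L0/L1/L2 = -/BDFHG/- → run B
t=26: L0/L1/L2 = -/BDFHG/- → run B
t=27: L0/L1/L2 = -/BDFHG/- → run B
t=28: L0/L1/L2 = -/DFHG/- → run D
t=29: L0/L1/L2 = -/DFHG/- → run D
t=30: L0/L1/L2 = -/DFHG/- → run D
t=31: L0/L1/L2 = -/DFHG/- → run D
t=32: L0/L1/L2 = -/DFHG/- → run D
t=33: L0/L1/L2 = -/FHG/- → run F
t=34: L0/L1/L2 = -/FHG/- → run F
t=35: L0/L1/L2 = -/HG/- → run H
t=36: L0/L1/L2 = -/HG/- → run H
t=37: L0/L1/L2 = -/G/- → run G
t=38: L0/L1/L2 = -/G/- → run G
t=39: L0/L1/L2 = -/G/- → run G
t=40: L0/L1/L2 = -/G/- → run G
t=41: (idle)
t=42: (idle)
t=43: (idle)
t=44: (idle)
t=45: (idle)
t=46: (idle)
t=47: (idle)
t=48: (idle)
t=49: (idle)

running at tick 26 = B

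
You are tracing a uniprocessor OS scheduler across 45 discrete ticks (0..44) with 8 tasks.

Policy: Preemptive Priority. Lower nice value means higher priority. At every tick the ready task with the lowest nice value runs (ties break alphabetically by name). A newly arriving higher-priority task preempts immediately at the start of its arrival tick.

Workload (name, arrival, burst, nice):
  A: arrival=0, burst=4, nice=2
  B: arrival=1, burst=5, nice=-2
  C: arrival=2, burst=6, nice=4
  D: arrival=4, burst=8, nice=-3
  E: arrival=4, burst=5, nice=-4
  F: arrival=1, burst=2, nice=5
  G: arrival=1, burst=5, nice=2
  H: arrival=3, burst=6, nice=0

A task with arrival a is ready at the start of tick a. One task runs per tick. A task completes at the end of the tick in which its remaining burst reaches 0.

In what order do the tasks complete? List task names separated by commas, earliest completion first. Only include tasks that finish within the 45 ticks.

completion order = E, D, B, H, A, G, C, F

t=0: ready={A} → run A
t=1: ready={A,B,F,G} → run B
t=2: ready={A,B,C,F,G} → run B
t=3: ready={A,B,C,F,G,H} → run B
t=4: ready={A,B,C,D,E,F,G,H} → run E
t=5: ready={A,B,C,D,E,F,G,H} → run E
t=6: ready={A,B,C,D,E,F,G,H} → run E
t=7: ready={A,B,C,D,E,F,G,H} → run E
t=8: ready={A,B,C,D,E,F,G,H} → run E
t=9: ready={A,B,C,D,F,G,H} → run D
t=10: ready={A,B,C,D,F,G,H} → run D
t=11: ready={A,B,C,D,F,G,H} → run D
t=12: ready={A,B,C,D,F,G,H} → run D
t=13: ready={A,B,C,D,F,G,H} → run D
t=14: ready={A,B,C,D,F,G,H} → run D
t=15: ready={A,B,C,D,F,G,H} → run D
t=16: ready={A,B,C,D,F,G,H} → run D
t=17: ready={A,B,C,F,G,H} → run B
t=18: ready={A,B,C,F,G,H} → run B
t=19: ready={A,C,F,G,H} → run H
t=20: ready={A,C,F,G,H} → run H
t=21: ready={A,C,F,G,H} → run H
t=22: ready={A,C,F,G,H} → run H
t=23: ready={A,C,F,G,H} → run H
t=24: ready={A,C,F,G,H} → run H
t=25: ready={A,C,F,G} → run A
t=26: ready={A,C,F,G} → run A
t=27: ready={A,C,F,G} → run A
t=28: ready={C,F,G} → run G
t=29: ready={C,F,G} → run G
t=30: ready={C,F,G} → run G
t=31: ready={C,F,G} → run G
t=32: ready={C,F,G} → run G
t=33: ready={C,F} → run C
t=34: ready={C,F} → run C
t=35: ready={C,F} → run C
t=36: ready={C,F} → run C
t=37: ready={C,F} → run C
t=38: ready={C,F} → run C
t=39: ready={F} → run F
t=40: ready={F} → run F
t=41: (idle)
t=42: (idle)
t=43: (idle)
t=44: (idle)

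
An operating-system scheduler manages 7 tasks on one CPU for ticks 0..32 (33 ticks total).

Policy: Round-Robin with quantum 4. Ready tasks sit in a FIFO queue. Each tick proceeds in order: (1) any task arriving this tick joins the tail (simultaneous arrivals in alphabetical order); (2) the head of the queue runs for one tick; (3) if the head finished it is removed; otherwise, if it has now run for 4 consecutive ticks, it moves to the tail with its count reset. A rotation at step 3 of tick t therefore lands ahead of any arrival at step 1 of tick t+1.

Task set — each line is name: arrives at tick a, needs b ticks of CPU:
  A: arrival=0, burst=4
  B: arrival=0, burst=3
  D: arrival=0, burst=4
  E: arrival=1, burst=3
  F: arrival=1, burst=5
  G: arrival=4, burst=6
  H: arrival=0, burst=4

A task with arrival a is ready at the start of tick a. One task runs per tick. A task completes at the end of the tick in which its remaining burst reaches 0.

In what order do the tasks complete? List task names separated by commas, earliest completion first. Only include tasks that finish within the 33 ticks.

t=0: queue=[A,B,D,H] q_used=0 → run A
t=1: queue=[A,B,D,H,E,F] q_used=1 → run A
t=2: queue=[A,B,D,H,E,F] q_used=2 → run A
t=3: queue=[A,B,D,H,E,F] q_used=3 → run A
t=4: queue=[B,D,H,E,F,G] q_used=0 → run B
t=5: queue=[B,D,H,E,F,G] q_used=1 → run B
t=6: queue=[B,D,H,E,F,G] q_used=2 → run B
t=7: queue=[D,H,E,F,G] q_used=0 → run D
t=8: queue=[D,H,E,F,G] q_used=1 → run D
t=9: queue=[D,H,E,F,G] q_used=2 → run D
t=10: queue=[D,H,E,F,G] q_used=3 → run D
t=11: queue=[H,E,F,G] q_used=0 → run H
t=12: queue=[H,E,F,G] q_used=1 → run H
t=13: queue=[H,E,F,G] q_used=2 → run H
t=14: queue=[H,E,F,G] q_used=3 → run H
t=15: queue=[E,F,G] q_used=0 → run E
t=16: queue=[E,F,G] q_used=1 → run E
t=17: queue=[E,F,G] q_used=2 → run E
t=18: queue=[F,G] q_used=0 → run F
t=19: queue=[F,G] q_used=1 → run F
t=20: queue=[F,G] q_used=2 → run F
t=21: queue=[F,G] q_used=3 → run F
t=22: queue=[G,F] q_used=0 → run G
t=23: queue=[G,F] q_used=1 → run G
t=24: queue=[G,F] q_used=2 → run G
t=25: queue=[G,F] q_used=3 → run G
t=26: queue=[F,G] q_used=0 → run F
t=27: queue=[G] q_used=0 → run G
t=28: queue=[G] q_used=1 → run G
t=29: (idle)
t=30: (idle)
t=31: (idle)
t=32: (idle)

completion order = A, B, D, H, E, F, G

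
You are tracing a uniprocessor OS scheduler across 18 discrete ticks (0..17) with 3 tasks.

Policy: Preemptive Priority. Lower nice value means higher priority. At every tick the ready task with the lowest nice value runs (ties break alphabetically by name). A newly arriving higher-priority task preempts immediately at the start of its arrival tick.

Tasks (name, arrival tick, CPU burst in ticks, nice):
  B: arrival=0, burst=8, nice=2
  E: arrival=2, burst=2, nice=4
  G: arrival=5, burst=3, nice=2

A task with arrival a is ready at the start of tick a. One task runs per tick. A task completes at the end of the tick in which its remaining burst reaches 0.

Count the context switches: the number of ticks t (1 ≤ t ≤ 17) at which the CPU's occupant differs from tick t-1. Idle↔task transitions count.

t=0: ready={B} → run B
t=1: ready={B} → run B
t=2: ready={B,E} → run B
t=3: ready={B,E} → run B
t=4: ready={B,E} → run B
t=5: ready={B,E,G} → run B
t=6: ready={B,E,G} → run B
t=7: ready={B,E,G} → run B
t=8: ready={E,G} → run G
t=9: ready={E,G} → run G
t=10: ready={E,G} → run G
t=11: ready={E} → run E
t=12: ready={E} → run E
t=13: (idle)
t=14: (idle)
t=15: (idle)
t=16: (idle)
t=17: (idle)

context switches = 3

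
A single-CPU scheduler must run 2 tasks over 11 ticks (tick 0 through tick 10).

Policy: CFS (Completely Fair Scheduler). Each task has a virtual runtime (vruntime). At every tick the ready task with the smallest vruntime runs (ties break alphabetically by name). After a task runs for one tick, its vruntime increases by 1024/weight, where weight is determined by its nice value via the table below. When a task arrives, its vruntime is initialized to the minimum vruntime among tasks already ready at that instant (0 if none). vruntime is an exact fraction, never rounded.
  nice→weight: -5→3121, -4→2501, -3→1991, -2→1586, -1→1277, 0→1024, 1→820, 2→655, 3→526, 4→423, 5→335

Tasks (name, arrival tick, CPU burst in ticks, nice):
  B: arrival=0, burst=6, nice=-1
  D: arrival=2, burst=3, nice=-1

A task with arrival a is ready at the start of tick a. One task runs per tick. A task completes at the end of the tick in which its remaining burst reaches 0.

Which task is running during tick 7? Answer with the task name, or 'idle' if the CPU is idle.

t=0: vr[B=0] → run B
t=1: vr[B=1024/1277] → run B
t=2: vr[B=2048/1277 D=2048/1277] → run B
t=3: vr[B=3072/1277 D=2048/1277] → run D
t=4: vr[B=3072/1277 D=3072/1277] → run B
t=5: vr[B=4096/1277 D=3072/1277] → run D
t=6: vr[B=4096/1277 D=4096/1277] → run B
t=7: vr[B=5120/1277 D=4096/1277] → run D
t=8: vr[B=5120/1277] → run B
t=9: (idle)
t=10: (idle)

running at tick 7 = D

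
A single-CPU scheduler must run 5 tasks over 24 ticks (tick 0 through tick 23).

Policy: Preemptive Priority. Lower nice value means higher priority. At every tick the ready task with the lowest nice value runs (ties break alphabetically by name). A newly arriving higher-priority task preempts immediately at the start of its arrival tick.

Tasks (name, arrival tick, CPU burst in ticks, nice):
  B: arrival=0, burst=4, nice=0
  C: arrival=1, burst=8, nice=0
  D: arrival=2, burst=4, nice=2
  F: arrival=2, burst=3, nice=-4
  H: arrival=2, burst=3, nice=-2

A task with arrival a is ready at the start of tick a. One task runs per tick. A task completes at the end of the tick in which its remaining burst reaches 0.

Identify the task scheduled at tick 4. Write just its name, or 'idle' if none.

running at tick 4 = F

t=0: ready={B} → run B
t=1: ready={B,C} → run B
t=2: ready={B,C,D,F,H} → run F
t=3: ready={B,C,D,F,H} → run F
t=4: ready={B,C,D,F,H} → run F
t=5: ready={B,C,D,H} → run H
t=6: ready={B,C,D,H} → run H
t=7: ready={B,C,D,H} → run H
t=8: ready={B,C,D} → run B
t=9: ready={B,C,D} → run B
t=10: ready={C,D} → run C
t=11: ready={C,D} → run C
t=12: ready={C,D} → run C
t=13: ready={C,D} → run C
t=14: ready={C,D} → run C
t=15: ready={C,D} → run C
t=16: ready={C,D} → run C
t=17: ready={C,D} → run C
t=18: ready={D} → run D
t=19: ready={D} → run D
t=20: ready={D} → run D
t=21: ready={D} → run D
t=22: (idle)
t=23: (idle)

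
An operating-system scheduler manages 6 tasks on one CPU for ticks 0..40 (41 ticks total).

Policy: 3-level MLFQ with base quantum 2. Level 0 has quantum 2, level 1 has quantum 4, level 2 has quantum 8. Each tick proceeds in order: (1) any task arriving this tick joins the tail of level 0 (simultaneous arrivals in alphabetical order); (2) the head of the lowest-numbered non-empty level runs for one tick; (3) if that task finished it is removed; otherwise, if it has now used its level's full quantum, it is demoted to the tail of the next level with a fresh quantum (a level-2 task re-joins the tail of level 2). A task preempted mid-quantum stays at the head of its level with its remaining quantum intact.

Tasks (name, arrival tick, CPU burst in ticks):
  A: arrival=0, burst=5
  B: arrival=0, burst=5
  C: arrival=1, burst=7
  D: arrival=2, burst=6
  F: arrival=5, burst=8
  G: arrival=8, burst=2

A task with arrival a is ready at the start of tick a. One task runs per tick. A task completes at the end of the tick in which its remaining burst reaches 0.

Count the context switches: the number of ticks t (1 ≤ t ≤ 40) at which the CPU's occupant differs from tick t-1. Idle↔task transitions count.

t=0: L0/L1/L2 = AB/-/- → run A
t=1: L0/L1/L2 = ABC/-/- → run A
t=2: L0/L1/L2 = BCD/A/- → run B
t=3: L0/L1/L2 = BCD/A/- → run B
t=4: L0/L1/L2 = CD/AB/- → run C
t=5: L0/L1/L2 = CDF/AB/- → run C
t=6: L0/L1/L2 = DF/ABC/- → run D
t=7: L0/L1/L2 = DF/ABC/- → run D
t=8: L0/L1/L2 = FG/ABCD/- → run F
t=9: L0/L1/L2 = FG/ABCD/- → run F
t=10: L0/L1/L2 = G/ABCDF/- → run G
t=11: L0/L1/L2 = G/ABCDF/- → run G
t=12: L0/L1/L2 = -/ABCDF/- → run A
t=13: L0/L1/L2 = -/ABCDF/- → run A
t=14: L0/L1/L2 = -/ABCDF/- → run A
t=15: L0/L1/L2 = -/BCDF/- → run B
t=16: L0/L1/L2 = -/BCDF/- → run B
t=17: L0/L1/L2 = -/BCDF/- → run B
t=18: L0/L1/L2 = -/CDF/- → run C
t=19: L0/L1/L2 = -/CDF/- → run C
t=20: L0/L1/L2 = -/CDF/- → run C
t=21: L0/L1/L2 = -/CDF/- → run C
t=22: L0/L1/L2 = -/DF/C → run D
t=23: L0/L1/L2 = -/DF/C → run D
t=24: L0/L1/L2 = -/DF/C → run D
t=25: L0/L1/L2 = -/DF/C → run D
t=26: L0/L1/L2 = -/F/C → run F
t=27: L0/L1/L2 = -/F/C → run F
t=28: L0/L1/L2 = -/F/C → run F
t=29: L0/L1/L2 = -/F/C → run F
t=30: L0/L1/L2 = -/-/CF → run C
t=31: L0/L1/L2 = -/-/F → run F
t=32: L0/L1/L2 = -/-/F → run F
t=33: (idle)
t=34: (idle)
t=35: (idle)
t=36: (idle)
t=37: (idle)
t=38: (idle)
t=39: (idle)
t=40: (idle)

context switches = 13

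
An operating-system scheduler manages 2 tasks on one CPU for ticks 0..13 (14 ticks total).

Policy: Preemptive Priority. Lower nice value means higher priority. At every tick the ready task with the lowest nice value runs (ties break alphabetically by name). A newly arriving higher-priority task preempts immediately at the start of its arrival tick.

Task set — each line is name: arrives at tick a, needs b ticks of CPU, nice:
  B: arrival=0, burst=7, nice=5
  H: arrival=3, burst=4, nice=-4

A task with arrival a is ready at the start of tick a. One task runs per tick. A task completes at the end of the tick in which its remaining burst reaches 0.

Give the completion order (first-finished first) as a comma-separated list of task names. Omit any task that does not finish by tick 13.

completion order = H, B

t=0: ready={B} → run B
t=1: ready={B} → run B
t=2: ready={B} → run B
t=3: ready={B,H} → run H
t=4: ready={B,H} → run H
t=5: ready={B,H} → run H
t=6: ready={B,H} → run H
t=7: ready={B} → run B
t=8: ready={B} → run B
t=9: ready={B} → run B
t=10: ready={B} → run B
t=11: (idle)
t=12: (idle)
t=13: (idle)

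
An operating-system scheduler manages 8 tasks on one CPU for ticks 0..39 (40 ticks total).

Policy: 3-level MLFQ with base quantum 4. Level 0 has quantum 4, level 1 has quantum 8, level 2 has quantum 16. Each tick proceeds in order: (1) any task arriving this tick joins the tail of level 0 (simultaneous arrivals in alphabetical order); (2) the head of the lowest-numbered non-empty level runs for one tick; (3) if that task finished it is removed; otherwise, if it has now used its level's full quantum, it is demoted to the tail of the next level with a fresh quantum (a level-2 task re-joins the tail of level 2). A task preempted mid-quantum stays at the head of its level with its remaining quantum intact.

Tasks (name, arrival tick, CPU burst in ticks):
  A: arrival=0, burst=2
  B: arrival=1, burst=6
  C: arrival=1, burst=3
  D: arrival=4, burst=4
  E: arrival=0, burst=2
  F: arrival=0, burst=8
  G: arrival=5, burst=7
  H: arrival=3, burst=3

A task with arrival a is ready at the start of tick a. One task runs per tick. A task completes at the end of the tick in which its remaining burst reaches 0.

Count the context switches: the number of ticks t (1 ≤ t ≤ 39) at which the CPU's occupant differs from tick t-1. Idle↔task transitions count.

context switches = 11

t=0: L0/L1/L2 = AEF/-/- → run A
t=1: L0/L1/L2 = AEFBC/-/- → run A
t=2: L0/L1/L2 = EFBC/-/- → run E
t=3: L0/L1/L2 = EFBCH/-/- → run E
t=4: L0/L1/L2 = FBCHD/-/- → run F
t=5: L0/L1/L2 = FBCHDG/-/- → run F
t=6: L0/L1/L2 = FBCHDG/-/- → run F
t=7: L0/L1/L2 = FBCHDG/-/- → run F
t=8: L0/L1/L2 = BCHDG/F/- → run B
t=9: L0/L1/L2 = BCHDG/F/- → run B
t=10: L0/L1/L2 = BCHDG/F/- → run B
t=11: L0/L1/L2 = BCHDG/F/- → run B
t=12: L0/L1/L2 = CHDG/FB/- → run C
t=13: L0/L1/L2 = CHDG/FB/- → run C
t=14: L0/L1/L2 = CHDG/FB/- → run C
t=15: L0/L1/L2 = HDG/FB/- → run H
t=16: L0/L1/L2 = HDG/FB/- → run H
t=17: L0/L1/L2 = HDG/FB/- → run H
t=18: L0/L1/L2 = DG/FB/- → run D
t=19: L0/L1/L2 = DG/FB/- → run D
t=20: L0/L1/L2 = DG/FB/- → run D
t=21: L0/L1/L2 = DG/FB/- → run D
t=22: L0/L1/L2 = G/FB/- → run G
t=23: L0/L1/L2 = G/FB/- → run G
t=24: L0/L1/L2 = G/FB/- → run G
t=25: L0/L1/L2 = G/FB/- → run G
t=26: L0/L1/L2 = -/FBG/- → run F
t=27: L0/L1/L2 = -/FBG/- → run F
t=28: L0/L1/L2 = -/FBG/- → run F
t=29: L0/L1/L2 = -/FBG/- → run F
t=30: L0/L1/L2 = -/BG/- → run B
t=31: L0/L1/L2 = -/BG/- → run B
t=32: L0/L1/L2 = -/G/- → run G
t=33: L0/L1/L2 = -/G/- → run G
t=34: L0/L1/L2 = -/G/- → run G
t=35: (idle)
t=36: (idle)
t=37: (idle)
t=38: (idle)
t=39: (idle)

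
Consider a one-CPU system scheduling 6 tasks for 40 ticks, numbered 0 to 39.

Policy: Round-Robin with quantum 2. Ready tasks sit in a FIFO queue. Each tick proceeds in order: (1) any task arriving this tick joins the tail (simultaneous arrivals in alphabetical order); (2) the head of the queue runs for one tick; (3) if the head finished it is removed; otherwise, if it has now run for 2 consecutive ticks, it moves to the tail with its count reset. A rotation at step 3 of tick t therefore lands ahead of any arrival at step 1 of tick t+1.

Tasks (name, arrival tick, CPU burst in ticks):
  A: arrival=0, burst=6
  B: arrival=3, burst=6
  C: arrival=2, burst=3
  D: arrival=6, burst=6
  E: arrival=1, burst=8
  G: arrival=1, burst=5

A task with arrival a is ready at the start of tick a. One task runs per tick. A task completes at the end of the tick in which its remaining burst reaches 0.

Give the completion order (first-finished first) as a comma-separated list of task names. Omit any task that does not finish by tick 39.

completion order = A, C, G, B, E, D

t=0: queue=[A] q_used=0 → run A
t=1: queue=[A,E,G] q_used=1 → run A
t=2: queue=[E,G,A,C] q_used=0 → run E
t=3: queue=[E,G,A,C,B] q_used=1 → run E
t=4: queue=[G,A,C,B,E] q_used=0 → run G
t=5: queue=[G,A,C,B,E] q_used=1 → run G
t=6: queue=[A,C,B,E,G,D] q_used=0 → run A
t=7: queue=[A,C,B,E,G,D] q_used=1 → run A
t=8: queue=[C,B,E,G,D,A] q_used=0 → run C
t=9: queue=[C,B,E,G,D,A] q_used=1 → run C
t=10: queue=[B,E,G,D,A,C] q_used=0 → run B
t=11: queue=[B,E,G,D,A,C] q_used=1 → run B
t=12: queue=[E,G,D,A,C,B] q_used=0 → run E
t=13: queue=[E,G,D,A,C,B] q_used=1 → run E
t=14: queue=[G,D,A,C,B,E] q_used=0 → run G
t=15: queue=[G,D,A,C,B,E] q_used=1 → run G
t=16: queue=[D,A,C,B,E,G] q_used=0 → run D
t=17: queue=[D,A,C,B,E,G] q_used=1 → run D
t=18: queue=[A,C,B,E,G,D] q_used=0 → run A
t=19: queue=[A,C,B,E,G,D] q_used=1 → run A
t=20: queue=[C,B,E,G,D] q_used=0 → run C
t=21: queue=[B,E,G,D] q_used=0 → run B
t=22: queue=[B,E,G,D] q_used=1 → run B
t=23: queue=[E,G,D,B] q_used=0 → run E
t=24: queue=[E,G,D,B] q_used=1 → run E
t=25: queue=[G,D,B,E] q_used=0 → run G
t=26: queue=[D,B,E] q_used=0 → run D
t=27: queue=[D,B,E] q_used=1 → run D
t=28: queue=[B,E,D] q_used=0 → run B
t=29: queue=[B,E,D] q_used=1 → run B
t=30: queue=[E,D] q_used=0 → run E
t=31: queue=[E,D] q_used=1 → run E
t=32: queue=[D] q_used=0 → run D
t=33: queue=[D] q_used=1 → run D
t=34: (idle)
t=35: (idle)
t=36: (idle)
t=37: (idle)
t=38: (idle)
t=39: (idle)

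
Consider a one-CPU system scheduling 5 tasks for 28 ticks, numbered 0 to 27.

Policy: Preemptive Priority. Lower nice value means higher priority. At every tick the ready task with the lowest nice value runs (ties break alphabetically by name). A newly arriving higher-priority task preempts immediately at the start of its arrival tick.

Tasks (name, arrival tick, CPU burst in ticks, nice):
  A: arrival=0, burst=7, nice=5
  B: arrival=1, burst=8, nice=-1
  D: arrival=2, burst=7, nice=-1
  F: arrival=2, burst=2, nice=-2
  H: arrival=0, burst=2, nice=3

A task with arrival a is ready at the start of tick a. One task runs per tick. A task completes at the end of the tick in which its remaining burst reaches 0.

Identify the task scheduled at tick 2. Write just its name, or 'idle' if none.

t=0: ready={A,H} → run H
t=1: ready={A,B,H} → run B
t=2: ready={A,B,D,F,H} → run F
t=3: ready={A,B,D,F,H} → run F
t=4: ready={A,B,D,H} → run B
t=5: ready={A,B,D,H} → run B
t=6: ready={A,B,D,H} → run B
t=7: ready={A,B,D,H} → run B
t=8: ready={A,B,D,H} → run B
t=9: ready={A,B,D,H} → run B
t=10: ready={A,B,D,H} → run B
t=11: ready={A,D,H} → run D
t=12: ready={A,D,H} → run D
t=13: ready={A,D,H} → run D
t=14: ready={A,D,H} → run D
t=15: ready={A,D,H} → run D
t=16: ready={A,D,H} → run D
t=17: ready={A,D,H} → run D
t=18: ready={A,H} → run H
t=19: ready={A} → run A
t=20: ready={A} → run A
t=21: ready={A} → run A
t=22: ready={A} → run A
t=23: ready={A} → run A
t=24: ready={A} → run A
t=25: ready={A} → run A
t=26: (idle)
t=27: (idle)

running at tick 2 = F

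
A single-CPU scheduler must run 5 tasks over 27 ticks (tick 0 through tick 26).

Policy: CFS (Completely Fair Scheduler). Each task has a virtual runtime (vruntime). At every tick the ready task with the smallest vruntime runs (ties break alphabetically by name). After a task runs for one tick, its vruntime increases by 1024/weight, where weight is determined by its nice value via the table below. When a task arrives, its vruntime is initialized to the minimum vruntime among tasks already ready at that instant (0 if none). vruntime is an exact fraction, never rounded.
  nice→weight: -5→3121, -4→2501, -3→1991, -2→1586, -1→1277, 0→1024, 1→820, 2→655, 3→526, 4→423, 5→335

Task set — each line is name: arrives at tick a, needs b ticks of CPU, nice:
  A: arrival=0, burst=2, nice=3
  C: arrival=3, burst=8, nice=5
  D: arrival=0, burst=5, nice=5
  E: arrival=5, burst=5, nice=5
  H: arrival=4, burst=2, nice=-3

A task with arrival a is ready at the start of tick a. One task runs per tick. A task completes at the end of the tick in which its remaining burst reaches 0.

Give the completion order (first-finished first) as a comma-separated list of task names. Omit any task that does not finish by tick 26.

t=0: vr[A=0 D=0] → run A
t=1: vr[A=512/263 D=0] → run D
t=2: vr[A=512/263 D=1024/335] → run A
t=3: vr[C=1024/335 D=1024/335] → run C
t=4: vr[C=2048/335 D=1024/335 H=1024/335] → run D
t=5: vr[C=2048/335 D=2048/335 E=1024/335 H=1024/335] → run E
t=6: vr[C=2048/335 D=2048/335 E=2048/335 H=1024/335] → run H
t=7: vr[C=2048/335 D=2048/335 E=2048/335 H=2381824/666985] → run H
t=8: vr[C=2048/335 D=2048/335 E=2048/335] → run C
t=9: vr[C=3072/335 D=2048/335 E=2048/335] → run D
t=10: vr[C=3072/335 D=3072/335 E=2048/335] → run E
t=11: vr[C=3072/335 D=3072/335 E=3072/335] → run C
t=12: vr[C=4096/335 D=3072/335 E=3072/335] → run D
t=13: vr[C=4096/335 D=4096/335 E=3072/335] → run E
t=14: vr[C=4096/335 D=4096/335 E=4096/335] → run C
t=15: vr[C=1024/67 D=4096/335 E=4096/335] → run D
t=16: vr[C=1024/67 E=4096/335] → run E
t=17: vr[C=1024/67 E=1024/67] → run C
t=18: vr[C=6144/335 E=1024/67] → run E
t=19: vr[C=6144/335] → run C
t=20: vr[C=7168/335] → run C
t=21: vr[C=8192/335] → run C
t=22: (idle)
t=23: (idle)
t=24: (idle)
t=25: (idle)
t=26: (idle)

completion order = A, H, D, E, C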